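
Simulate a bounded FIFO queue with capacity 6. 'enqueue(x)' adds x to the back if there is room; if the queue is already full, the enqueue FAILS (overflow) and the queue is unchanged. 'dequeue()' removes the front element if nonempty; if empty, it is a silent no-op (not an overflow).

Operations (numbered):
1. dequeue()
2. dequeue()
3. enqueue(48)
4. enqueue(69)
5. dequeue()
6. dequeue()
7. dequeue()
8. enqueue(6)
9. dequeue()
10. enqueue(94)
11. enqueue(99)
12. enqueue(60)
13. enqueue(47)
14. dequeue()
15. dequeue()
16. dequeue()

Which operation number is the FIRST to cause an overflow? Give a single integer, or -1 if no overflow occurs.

1. dequeue(): empty, no-op, size=0
2. dequeue(): empty, no-op, size=0
3. enqueue(48): size=1
4. enqueue(69): size=2
5. dequeue(): size=1
6. dequeue(): size=0
7. dequeue(): empty, no-op, size=0
8. enqueue(6): size=1
9. dequeue(): size=0
10. enqueue(94): size=1
11. enqueue(99): size=2
12. enqueue(60): size=3
13. enqueue(47): size=4
14. dequeue(): size=3
15. dequeue(): size=2
16. dequeue(): size=1

Answer: -1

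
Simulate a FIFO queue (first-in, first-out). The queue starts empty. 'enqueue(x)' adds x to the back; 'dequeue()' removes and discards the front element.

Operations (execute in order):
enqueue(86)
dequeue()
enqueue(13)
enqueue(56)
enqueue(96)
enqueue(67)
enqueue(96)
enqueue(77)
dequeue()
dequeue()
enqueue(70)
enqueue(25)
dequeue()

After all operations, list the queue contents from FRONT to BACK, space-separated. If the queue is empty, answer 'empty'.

Answer: 67 96 77 70 25

Derivation:
enqueue(86): [86]
dequeue(): []
enqueue(13): [13]
enqueue(56): [13, 56]
enqueue(96): [13, 56, 96]
enqueue(67): [13, 56, 96, 67]
enqueue(96): [13, 56, 96, 67, 96]
enqueue(77): [13, 56, 96, 67, 96, 77]
dequeue(): [56, 96, 67, 96, 77]
dequeue(): [96, 67, 96, 77]
enqueue(70): [96, 67, 96, 77, 70]
enqueue(25): [96, 67, 96, 77, 70, 25]
dequeue(): [67, 96, 77, 70, 25]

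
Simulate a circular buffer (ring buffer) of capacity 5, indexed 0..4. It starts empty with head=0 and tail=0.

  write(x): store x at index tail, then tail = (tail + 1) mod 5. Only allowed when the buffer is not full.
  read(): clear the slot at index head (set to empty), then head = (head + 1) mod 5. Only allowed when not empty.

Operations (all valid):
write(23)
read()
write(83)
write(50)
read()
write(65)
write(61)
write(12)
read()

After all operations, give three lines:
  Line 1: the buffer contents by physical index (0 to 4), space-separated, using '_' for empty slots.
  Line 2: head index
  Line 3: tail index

Answer: 12 _ _ 65 61
3
1

Derivation:
write(23): buf=[23 _ _ _ _], head=0, tail=1, size=1
read(): buf=[_ _ _ _ _], head=1, tail=1, size=0
write(83): buf=[_ 83 _ _ _], head=1, tail=2, size=1
write(50): buf=[_ 83 50 _ _], head=1, tail=3, size=2
read(): buf=[_ _ 50 _ _], head=2, tail=3, size=1
write(65): buf=[_ _ 50 65 _], head=2, tail=4, size=2
write(61): buf=[_ _ 50 65 61], head=2, tail=0, size=3
write(12): buf=[12 _ 50 65 61], head=2, tail=1, size=4
read(): buf=[12 _ _ 65 61], head=3, tail=1, size=3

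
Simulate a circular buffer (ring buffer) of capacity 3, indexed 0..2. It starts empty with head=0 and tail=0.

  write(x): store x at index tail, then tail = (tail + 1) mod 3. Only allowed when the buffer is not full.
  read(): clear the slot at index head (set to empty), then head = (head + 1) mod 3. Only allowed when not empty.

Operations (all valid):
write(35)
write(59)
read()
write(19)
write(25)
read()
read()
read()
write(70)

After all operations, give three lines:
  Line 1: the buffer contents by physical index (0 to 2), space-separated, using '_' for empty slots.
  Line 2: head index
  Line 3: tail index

Answer: _ 70 _
1
2

Derivation:
write(35): buf=[35 _ _], head=0, tail=1, size=1
write(59): buf=[35 59 _], head=0, tail=2, size=2
read(): buf=[_ 59 _], head=1, tail=2, size=1
write(19): buf=[_ 59 19], head=1, tail=0, size=2
write(25): buf=[25 59 19], head=1, tail=1, size=3
read(): buf=[25 _ 19], head=2, tail=1, size=2
read(): buf=[25 _ _], head=0, tail=1, size=1
read(): buf=[_ _ _], head=1, tail=1, size=0
write(70): buf=[_ 70 _], head=1, tail=2, size=1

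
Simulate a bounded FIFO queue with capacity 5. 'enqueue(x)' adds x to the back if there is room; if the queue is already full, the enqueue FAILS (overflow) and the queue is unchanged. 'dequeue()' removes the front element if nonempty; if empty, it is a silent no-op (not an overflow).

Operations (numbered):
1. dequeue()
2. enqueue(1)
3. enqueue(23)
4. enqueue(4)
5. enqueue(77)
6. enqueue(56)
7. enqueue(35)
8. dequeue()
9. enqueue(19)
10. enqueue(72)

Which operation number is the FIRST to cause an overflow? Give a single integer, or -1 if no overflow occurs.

1. dequeue(): empty, no-op, size=0
2. enqueue(1): size=1
3. enqueue(23): size=2
4. enqueue(4): size=3
5. enqueue(77): size=4
6. enqueue(56): size=5
7. enqueue(35): size=5=cap → OVERFLOW (fail)
8. dequeue(): size=4
9. enqueue(19): size=5
10. enqueue(72): size=5=cap → OVERFLOW (fail)

Answer: 7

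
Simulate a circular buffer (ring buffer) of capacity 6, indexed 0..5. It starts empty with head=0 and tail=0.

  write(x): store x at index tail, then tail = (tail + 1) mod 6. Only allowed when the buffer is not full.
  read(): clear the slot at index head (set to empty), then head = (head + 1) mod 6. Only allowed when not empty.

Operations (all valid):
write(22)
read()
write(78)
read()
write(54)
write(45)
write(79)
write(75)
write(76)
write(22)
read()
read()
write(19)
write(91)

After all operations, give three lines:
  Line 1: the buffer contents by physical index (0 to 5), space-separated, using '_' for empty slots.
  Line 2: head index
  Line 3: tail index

Answer: 76 22 19 91 79 75
4
4

Derivation:
write(22): buf=[22 _ _ _ _ _], head=0, tail=1, size=1
read(): buf=[_ _ _ _ _ _], head=1, tail=1, size=0
write(78): buf=[_ 78 _ _ _ _], head=1, tail=2, size=1
read(): buf=[_ _ _ _ _ _], head=2, tail=2, size=0
write(54): buf=[_ _ 54 _ _ _], head=2, tail=3, size=1
write(45): buf=[_ _ 54 45 _ _], head=2, tail=4, size=2
write(79): buf=[_ _ 54 45 79 _], head=2, tail=5, size=3
write(75): buf=[_ _ 54 45 79 75], head=2, tail=0, size=4
write(76): buf=[76 _ 54 45 79 75], head=2, tail=1, size=5
write(22): buf=[76 22 54 45 79 75], head=2, tail=2, size=6
read(): buf=[76 22 _ 45 79 75], head=3, tail=2, size=5
read(): buf=[76 22 _ _ 79 75], head=4, tail=2, size=4
write(19): buf=[76 22 19 _ 79 75], head=4, tail=3, size=5
write(91): buf=[76 22 19 91 79 75], head=4, tail=4, size=6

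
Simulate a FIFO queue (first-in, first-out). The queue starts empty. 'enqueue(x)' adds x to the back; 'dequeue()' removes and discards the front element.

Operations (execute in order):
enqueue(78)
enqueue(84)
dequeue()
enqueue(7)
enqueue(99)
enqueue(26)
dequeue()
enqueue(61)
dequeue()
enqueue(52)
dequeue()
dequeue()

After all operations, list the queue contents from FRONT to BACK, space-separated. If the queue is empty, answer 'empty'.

Answer: 61 52

Derivation:
enqueue(78): [78]
enqueue(84): [78, 84]
dequeue(): [84]
enqueue(7): [84, 7]
enqueue(99): [84, 7, 99]
enqueue(26): [84, 7, 99, 26]
dequeue(): [7, 99, 26]
enqueue(61): [7, 99, 26, 61]
dequeue(): [99, 26, 61]
enqueue(52): [99, 26, 61, 52]
dequeue(): [26, 61, 52]
dequeue(): [61, 52]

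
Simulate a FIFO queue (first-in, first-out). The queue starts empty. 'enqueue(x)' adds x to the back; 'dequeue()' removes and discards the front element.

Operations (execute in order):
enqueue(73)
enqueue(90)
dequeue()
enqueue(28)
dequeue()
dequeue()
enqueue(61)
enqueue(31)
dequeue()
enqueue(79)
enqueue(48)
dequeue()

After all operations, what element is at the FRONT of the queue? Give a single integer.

enqueue(73): queue = [73]
enqueue(90): queue = [73, 90]
dequeue(): queue = [90]
enqueue(28): queue = [90, 28]
dequeue(): queue = [28]
dequeue(): queue = []
enqueue(61): queue = [61]
enqueue(31): queue = [61, 31]
dequeue(): queue = [31]
enqueue(79): queue = [31, 79]
enqueue(48): queue = [31, 79, 48]
dequeue(): queue = [79, 48]

Answer: 79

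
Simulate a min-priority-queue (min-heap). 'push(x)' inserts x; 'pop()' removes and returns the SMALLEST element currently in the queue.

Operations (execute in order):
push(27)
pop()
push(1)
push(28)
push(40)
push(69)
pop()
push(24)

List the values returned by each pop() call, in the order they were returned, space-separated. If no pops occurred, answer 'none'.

Answer: 27 1

Derivation:
push(27): heap contents = [27]
pop() → 27: heap contents = []
push(1): heap contents = [1]
push(28): heap contents = [1, 28]
push(40): heap contents = [1, 28, 40]
push(69): heap contents = [1, 28, 40, 69]
pop() → 1: heap contents = [28, 40, 69]
push(24): heap contents = [24, 28, 40, 69]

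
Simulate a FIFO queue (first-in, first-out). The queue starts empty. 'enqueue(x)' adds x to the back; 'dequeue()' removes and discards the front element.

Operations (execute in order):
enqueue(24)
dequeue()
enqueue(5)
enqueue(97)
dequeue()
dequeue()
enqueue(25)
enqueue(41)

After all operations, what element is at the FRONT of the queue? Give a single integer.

enqueue(24): queue = [24]
dequeue(): queue = []
enqueue(5): queue = [5]
enqueue(97): queue = [5, 97]
dequeue(): queue = [97]
dequeue(): queue = []
enqueue(25): queue = [25]
enqueue(41): queue = [25, 41]

Answer: 25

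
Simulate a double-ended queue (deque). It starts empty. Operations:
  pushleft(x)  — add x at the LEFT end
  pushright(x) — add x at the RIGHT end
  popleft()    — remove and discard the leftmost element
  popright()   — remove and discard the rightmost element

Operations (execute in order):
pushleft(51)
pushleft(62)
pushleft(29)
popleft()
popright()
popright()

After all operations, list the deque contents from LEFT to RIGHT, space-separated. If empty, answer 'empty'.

Answer: empty

Derivation:
pushleft(51): [51]
pushleft(62): [62, 51]
pushleft(29): [29, 62, 51]
popleft(): [62, 51]
popright(): [62]
popright(): []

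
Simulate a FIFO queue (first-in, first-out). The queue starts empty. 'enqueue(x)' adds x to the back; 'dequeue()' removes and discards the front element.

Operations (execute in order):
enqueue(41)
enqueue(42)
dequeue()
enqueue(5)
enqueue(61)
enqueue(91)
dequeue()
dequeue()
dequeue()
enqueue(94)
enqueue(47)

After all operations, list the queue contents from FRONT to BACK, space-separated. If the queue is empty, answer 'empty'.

Answer: 91 94 47

Derivation:
enqueue(41): [41]
enqueue(42): [41, 42]
dequeue(): [42]
enqueue(5): [42, 5]
enqueue(61): [42, 5, 61]
enqueue(91): [42, 5, 61, 91]
dequeue(): [5, 61, 91]
dequeue(): [61, 91]
dequeue(): [91]
enqueue(94): [91, 94]
enqueue(47): [91, 94, 47]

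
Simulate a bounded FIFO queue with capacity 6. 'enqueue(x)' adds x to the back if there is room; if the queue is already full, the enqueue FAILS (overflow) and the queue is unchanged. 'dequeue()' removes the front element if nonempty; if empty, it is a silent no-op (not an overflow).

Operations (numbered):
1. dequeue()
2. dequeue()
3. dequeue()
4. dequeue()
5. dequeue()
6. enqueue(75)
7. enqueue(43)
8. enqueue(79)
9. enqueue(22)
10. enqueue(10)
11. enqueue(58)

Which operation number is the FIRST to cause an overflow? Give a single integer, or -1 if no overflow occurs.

1. dequeue(): empty, no-op, size=0
2. dequeue(): empty, no-op, size=0
3. dequeue(): empty, no-op, size=0
4. dequeue(): empty, no-op, size=0
5. dequeue(): empty, no-op, size=0
6. enqueue(75): size=1
7. enqueue(43): size=2
8. enqueue(79): size=3
9. enqueue(22): size=4
10. enqueue(10): size=5
11. enqueue(58): size=6

Answer: -1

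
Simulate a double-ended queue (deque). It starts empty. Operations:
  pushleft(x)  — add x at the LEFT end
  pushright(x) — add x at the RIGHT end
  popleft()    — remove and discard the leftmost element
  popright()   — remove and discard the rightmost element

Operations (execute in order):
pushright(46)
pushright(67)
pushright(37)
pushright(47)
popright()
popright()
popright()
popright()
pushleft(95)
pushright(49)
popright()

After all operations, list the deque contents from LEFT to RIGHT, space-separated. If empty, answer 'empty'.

pushright(46): [46]
pushright(67): [46, 67]
pushright(37): [46, 67, 37]
pushright(47): [46, 67, 37, 47]
popright(): [46, 67, 37]
popright(): [46, 67]
popright(): [46]
popright(): []
pushleft(95): [95]
pushright(49): [95, 49]
popright(): [95]

Answer: 95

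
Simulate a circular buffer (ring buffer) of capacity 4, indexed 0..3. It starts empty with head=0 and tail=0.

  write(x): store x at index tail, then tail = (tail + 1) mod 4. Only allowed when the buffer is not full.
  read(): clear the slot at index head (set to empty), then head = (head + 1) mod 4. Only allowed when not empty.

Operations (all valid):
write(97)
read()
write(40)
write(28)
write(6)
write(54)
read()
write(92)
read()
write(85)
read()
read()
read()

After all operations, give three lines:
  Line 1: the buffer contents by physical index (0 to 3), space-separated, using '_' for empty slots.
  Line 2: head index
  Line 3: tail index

Answer: _ _ 85 _
2
3

Derivation:
write(97): buf=[97 _ _ _], head=0, tail=1, size=1
read(): buf=[_ _ _ _], head=1, tail=1, size=0
write(40): buf=[_ 40 _ _], head=1, tail=2, size=1
write(28): buf=[_ 40 28 _], head=1, tail=3, size=2
write(6): buf=[_ 40 28 6], head=1, tail=0, size=3
write(54): buf=[54 40 28 6], head=1, tail=1, size=4
read(): buf=[54 _ 28 6], head=2, tail=1, size=3
write(92): buf=[54 92 28 6], head=2, tail=2, size=4
read(): buf=[54 92 _ 6], head=3, tail=2, size=3
write(85): buf=[54 92 85 6], head=3, tail=3, size=4
read(): buf=[54 92 85 _], head=0, tail=3, size=3
read(): buf=[_ 92 85 _], head=1, tail=3, size=2
read(): buf=[_ _ 85 _], head=2, tail=3, size=1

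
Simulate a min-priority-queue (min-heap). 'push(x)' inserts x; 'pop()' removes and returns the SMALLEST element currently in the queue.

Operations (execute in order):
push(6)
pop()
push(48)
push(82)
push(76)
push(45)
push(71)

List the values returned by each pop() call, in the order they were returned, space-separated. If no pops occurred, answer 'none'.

push(6): heap contents = [6]
pop() → 6: heap contents = []
push(48): heap contents = [48]
push(82): heap contents = [48, 82]
push(76): heap contents = [48, 76, 82]
push(45): heap contents = [45, 48, 76, 82]
push(71): heap contents = [45, 48, 71, 76, 82]

Answer: 6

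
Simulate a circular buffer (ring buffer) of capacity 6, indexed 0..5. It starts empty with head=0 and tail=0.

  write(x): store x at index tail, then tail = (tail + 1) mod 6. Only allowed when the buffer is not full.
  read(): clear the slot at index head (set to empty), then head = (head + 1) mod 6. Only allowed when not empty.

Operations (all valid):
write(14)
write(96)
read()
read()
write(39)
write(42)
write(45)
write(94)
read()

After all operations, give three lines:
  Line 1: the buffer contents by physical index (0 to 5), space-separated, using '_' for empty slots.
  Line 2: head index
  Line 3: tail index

write(14): buf=[14 _ _ _ _ _], head=0, tail=1, size=1
write(96): buf=[14 96 _ _ _ _], head=0, tail=2, size=2
read(): buf=[_ 96 _ _ _ _], head=1, tail=2, size=1
read(): buf=[_ _ _ _ _ _], head=2, tail=2, size=0
write(39): buf=[_ _ 39 _ _ _], head=2, tail=3, size=1
write(42): buf=[_ _ 39 42 _ _], head=2, tail=4, size=2
write(45): buf=[_ _ 39 42 45 _], head=2, tail=5, size=3
write(94): buf=[_ _ 39 42 45 94], head=2, tail=0, size=4
read(): buf=[_ _ _ 42 45 94], head=3, tail=0, size=3

Answer: _ _ _ 42 45 94
3
0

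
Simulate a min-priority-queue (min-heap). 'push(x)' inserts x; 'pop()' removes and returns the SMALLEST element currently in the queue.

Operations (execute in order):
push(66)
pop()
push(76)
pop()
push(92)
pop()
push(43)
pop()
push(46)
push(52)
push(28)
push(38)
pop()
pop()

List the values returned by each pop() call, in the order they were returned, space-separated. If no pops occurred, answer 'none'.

Answer: 66 76 92 43 28 38

Derivation:
push(66): heap contents = [66]
pop() → 66: heap contents = []
push(76): heap contents = [76]
pop() → 76: heap contents = []
push(92): heap contents = [92]
pop() → 92: heap contents = []
push(43): heap contents = [43]
pop() → 43: heap contents = []
push(46): heap contents = [46]
push(52): heap contents = [46, 52]
push(28): heap contents = [28, 46, 52]
push(38): heap contents = [28, 38, 46, 52]
pop() → 28: heap contents = [38, 46, 52]
pop() → 38: heap contents = [46, 52]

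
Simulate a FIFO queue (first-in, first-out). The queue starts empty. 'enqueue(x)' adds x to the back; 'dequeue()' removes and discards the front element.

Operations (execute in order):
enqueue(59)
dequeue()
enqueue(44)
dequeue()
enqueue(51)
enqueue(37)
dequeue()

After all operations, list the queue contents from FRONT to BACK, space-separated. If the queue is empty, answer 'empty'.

enqueue(59): [59]
dequeue(): []
enqueue(44): [44]
dequeue(): []
enqueue(51): [51]
enqueue(37): [51, 37]
dequeue(): [37]

Answer: 37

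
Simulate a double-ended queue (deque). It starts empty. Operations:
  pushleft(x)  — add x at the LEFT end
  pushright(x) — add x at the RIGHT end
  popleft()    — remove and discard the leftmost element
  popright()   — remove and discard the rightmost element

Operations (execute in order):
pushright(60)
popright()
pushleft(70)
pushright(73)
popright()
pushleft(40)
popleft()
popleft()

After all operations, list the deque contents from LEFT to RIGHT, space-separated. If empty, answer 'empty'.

pushright(60): [60]
popright(): []
pushleft(70): [70]
pushright(73): [70, 73]
popright(): [70]
pushleft(40): [40, 70]
popleft(): [70]
popleft(): []

Answer: empty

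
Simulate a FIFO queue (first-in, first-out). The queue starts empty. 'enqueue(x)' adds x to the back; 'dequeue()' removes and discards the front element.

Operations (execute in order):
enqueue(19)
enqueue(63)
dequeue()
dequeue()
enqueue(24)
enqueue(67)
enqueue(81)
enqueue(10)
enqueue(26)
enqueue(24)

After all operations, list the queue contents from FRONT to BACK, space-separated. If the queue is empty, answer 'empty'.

Answer: 24 67 81 10 26 24

Derivation:
enqueue(19): [19]
enqueue(63): [19, 63]
dequeue(): [63]
dequeue(): []
enqueue(24): [24]
enqueue(67): [24, 67]
enqueue(81): [24, 67, 81]
enqueue(10): [24, 67, 81, 10]
enqueue(26): [24, 67, 81, 10, 26]
enqueue(24): [24, 67, 81, 10, 26, 24]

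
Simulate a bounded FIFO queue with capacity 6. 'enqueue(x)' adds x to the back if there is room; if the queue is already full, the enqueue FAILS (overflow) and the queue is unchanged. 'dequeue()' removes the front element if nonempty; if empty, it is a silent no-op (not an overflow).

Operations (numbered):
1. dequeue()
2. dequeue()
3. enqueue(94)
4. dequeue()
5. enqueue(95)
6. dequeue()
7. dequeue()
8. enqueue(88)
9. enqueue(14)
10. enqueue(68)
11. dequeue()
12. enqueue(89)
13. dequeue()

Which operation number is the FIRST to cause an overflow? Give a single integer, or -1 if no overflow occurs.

Answer: -1

Derivation:
1. dequeue(): empty, no-op, size=0
2. dequeue(): empty, no-op, size=0
3. enqueue(94): size=1
4. dequeue(): size=0
5. enqueue(95): size=1
6. dequeue(): size=0
7. dequeue(): empty, no-op, size=0
8. enqueue(88): size=1
9. enqueue(14): size=2
10. enqueue(68): size=3
11. dequeue(): size=2
12. enqueue(89): size=3
13. dequeue(): size=2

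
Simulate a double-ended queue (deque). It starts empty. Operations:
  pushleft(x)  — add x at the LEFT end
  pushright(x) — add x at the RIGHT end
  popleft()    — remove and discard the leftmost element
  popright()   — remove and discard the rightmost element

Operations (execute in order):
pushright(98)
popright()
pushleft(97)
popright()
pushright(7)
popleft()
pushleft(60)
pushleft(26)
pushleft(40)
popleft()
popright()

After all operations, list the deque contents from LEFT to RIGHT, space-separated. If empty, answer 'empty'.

Answer: 26

Derivation:
pushright(98): [98]
popright(): []
pushleft(97): [97]
popright(): []
pushright(7): [7]
popleft(): []
pushleft(60): [60]
pushleft(26): [26, 60]
pushleft(40): [40, 26, 60]
popleft(): [26, 60]
popright(): [26]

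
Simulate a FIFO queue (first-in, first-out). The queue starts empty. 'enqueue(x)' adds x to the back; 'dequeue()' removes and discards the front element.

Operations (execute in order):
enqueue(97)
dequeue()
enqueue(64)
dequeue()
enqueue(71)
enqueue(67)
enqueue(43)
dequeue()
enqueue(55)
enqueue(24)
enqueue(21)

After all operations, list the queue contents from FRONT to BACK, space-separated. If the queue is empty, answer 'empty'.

Answer: 67 43 55 24 21

Derivation:
enqueue(97): [97]
dequeue(): []
enqueue(64): [64]
dequeue(): []
enqueue(71): [71]
enqueue(67): [71, 67]
enqueue(43): [71, 67, 43]
dequeue(): [67, 43]
enqueue(55): [67, 43, 55]
enqueue(24): [67, 43, 55, 24]
enqueue(21): [67, 43, 55, 24, 21]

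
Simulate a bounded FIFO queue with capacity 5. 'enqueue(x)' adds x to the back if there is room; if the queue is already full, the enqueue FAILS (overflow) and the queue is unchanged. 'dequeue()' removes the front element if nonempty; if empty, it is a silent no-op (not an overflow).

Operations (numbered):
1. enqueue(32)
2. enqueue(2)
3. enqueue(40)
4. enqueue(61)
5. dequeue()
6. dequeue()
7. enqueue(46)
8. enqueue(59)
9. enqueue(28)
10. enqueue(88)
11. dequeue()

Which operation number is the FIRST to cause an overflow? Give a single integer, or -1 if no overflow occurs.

1. enqueue(32): size=1
2. enqueue(2): size=2
3. enqueue(40): size=3
4. enqueue(61): size=4
5. dequeue(): size=3
6. dequeue(): size=2
7. enqueue(46): size=3
8. enqueue(59): size=4
9. enqueue(28): size=5
10. enqueue(88): size=5=cap → OVERFLOW (fail)
11. dequeue(): size=4

Answer: 10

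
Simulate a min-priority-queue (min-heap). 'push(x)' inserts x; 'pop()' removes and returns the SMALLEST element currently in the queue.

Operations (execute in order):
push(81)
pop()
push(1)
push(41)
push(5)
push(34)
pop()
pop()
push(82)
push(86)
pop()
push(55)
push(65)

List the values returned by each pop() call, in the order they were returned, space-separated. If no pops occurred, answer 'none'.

Answer: 81 1 5 34

Derivation:
push(81): heap contents = [81]
pop() → 81: heap contents = []
push(1): heap contents = [1]
push(41): heap contents = [1, 41]
push(5): heap contents = [1, 5, 41]
push(34): heap contents = [1, 5, 34, 41]
pop() → 1: heap contents = [5, 34, 41]
pop() → 5: heap contents = [34, 41]
push(82): heap contents = [34, 41, 82]
push(86): heap contents = [34, 41, 82, 86]
pop() → 34: heap contents = [41, 82, 86]
push(55): heap contents = [41, 55, 82, 86]
push(65): heap contents = [41, 55, 65, 82, 86]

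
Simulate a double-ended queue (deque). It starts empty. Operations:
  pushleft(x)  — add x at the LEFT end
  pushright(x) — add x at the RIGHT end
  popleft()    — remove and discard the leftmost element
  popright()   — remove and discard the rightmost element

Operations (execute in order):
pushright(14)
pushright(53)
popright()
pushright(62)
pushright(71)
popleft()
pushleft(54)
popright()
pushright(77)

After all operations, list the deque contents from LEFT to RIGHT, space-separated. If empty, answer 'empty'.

Answer: 54 62 77

Derivation:
pushright(14): [14]
pushright(53): [14, 53]
popright(): [14]
pushright(62): [14, 62]
pushright(71): [14, 62, 71]
popleft(): [62, 71]
pushleft(54): [54, 62, 71]
popright(): [54, 62]
pushright(77): [54, 62, 77]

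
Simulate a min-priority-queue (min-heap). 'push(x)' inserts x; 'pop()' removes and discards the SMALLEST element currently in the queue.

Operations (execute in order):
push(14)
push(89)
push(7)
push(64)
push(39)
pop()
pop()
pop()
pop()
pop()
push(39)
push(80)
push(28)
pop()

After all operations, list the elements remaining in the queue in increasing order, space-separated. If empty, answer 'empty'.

push(14): heap contents = [14]
push(89): heap contents = [14, 89]
push(7): heap contents = [7, 14, 89]
push(64): heap contents = [7, 14, 64, 89]
push(39): heap contents = [7, 14, 39, 64, 89]
pop() → 7: heap contents = [14, 39, 64, 89]
pop() → 14: heap contents = [39, 64, 89]
pop() → 39: heap contents = [64, 89]
pop() → 64: heap contents = [89]
pop() → 89: heap contents = []
push(39): heap contents = [39]
push(80): heap contents = [39, 80]
push(28): heap contents = [28, 39, 80]
pop() → 28: heap contents = [39, 80]

Answer: 39 80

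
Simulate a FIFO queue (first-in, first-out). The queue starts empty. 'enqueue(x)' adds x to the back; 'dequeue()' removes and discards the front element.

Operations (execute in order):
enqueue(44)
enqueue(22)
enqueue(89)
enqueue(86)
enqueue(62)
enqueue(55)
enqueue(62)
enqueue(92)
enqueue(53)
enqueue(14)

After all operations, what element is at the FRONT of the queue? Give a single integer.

Answer: 44

Derivation:
enqueue(44): queue = [44]
enqueue(22): queue = [44, 22]
enqueue(89): queue = [44, 22, 89]
enqueue(86): queue = [44, 22, 89, 86]
enqueue(62): queue = [44, 22, 89, 86, 62]
enqueue(55): queue = [44, 22, 89, 86, 62, 55]
enqueue(62): queue = [44, 22, 89, 86, 62, 55, 62]
enqueue(92): queue = [44, 22, 89, 86, 62, 55, 62, 92]
enqueue(53): queue = [44, 22, 89, 86, 62, 55, 62, 92, 53]
enqueue(14): queue = [44, 22, 89, 86, 62, 55, 62, 92, 53, 14]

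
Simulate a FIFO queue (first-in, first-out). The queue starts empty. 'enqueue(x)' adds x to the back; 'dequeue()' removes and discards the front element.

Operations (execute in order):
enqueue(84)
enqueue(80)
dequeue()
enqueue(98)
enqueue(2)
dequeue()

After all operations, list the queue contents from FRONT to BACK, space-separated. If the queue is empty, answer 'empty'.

Answer: 98 2

Derivation:
enqueue(84): [84]
enqueue(80): [84, 80]
dequeue(): [80]
enqueue(98): [80, 98]
enqueue(2): [80, 98, 2]
dequeue(): [98, 2]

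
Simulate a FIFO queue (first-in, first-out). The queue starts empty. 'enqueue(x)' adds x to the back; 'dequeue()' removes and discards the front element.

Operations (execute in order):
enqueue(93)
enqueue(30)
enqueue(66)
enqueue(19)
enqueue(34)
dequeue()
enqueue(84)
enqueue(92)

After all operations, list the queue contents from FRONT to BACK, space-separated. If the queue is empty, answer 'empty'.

Answer: 30 66 19 34 84 92

Derivation:
enqueue(93): [93]
enqueue(30): [93, 30]
enqueue(66): [93, 30, 66]
enqueue(19): [93, 30, 66, 19]
enqueue(34): [93, 30, 66, 19, 34]
dequeue(): [30, 66, 19, 34]
enqueue(84): [30, 66, 19, 34, 84]
enqueue(92): [30, 66, 19, 34, 84, 92]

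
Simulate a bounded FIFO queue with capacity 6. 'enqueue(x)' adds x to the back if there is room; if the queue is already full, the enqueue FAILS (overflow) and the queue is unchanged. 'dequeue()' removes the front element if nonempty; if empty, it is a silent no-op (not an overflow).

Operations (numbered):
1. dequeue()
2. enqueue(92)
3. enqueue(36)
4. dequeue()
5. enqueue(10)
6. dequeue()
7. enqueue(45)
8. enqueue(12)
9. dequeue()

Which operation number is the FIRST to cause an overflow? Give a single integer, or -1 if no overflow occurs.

Answer: -1

Derivation:
1. dequeue(): empty, no-op, size=0
2. enqueue(92): size=1
3. enqueue(36): size=2
4. dequeue(): size=1
5. enqueue(10): size=2
6. dequeue(): size=1
7. enqueue(45): size=2
8. enqueue(12): size=3
9. dequeue(): size=2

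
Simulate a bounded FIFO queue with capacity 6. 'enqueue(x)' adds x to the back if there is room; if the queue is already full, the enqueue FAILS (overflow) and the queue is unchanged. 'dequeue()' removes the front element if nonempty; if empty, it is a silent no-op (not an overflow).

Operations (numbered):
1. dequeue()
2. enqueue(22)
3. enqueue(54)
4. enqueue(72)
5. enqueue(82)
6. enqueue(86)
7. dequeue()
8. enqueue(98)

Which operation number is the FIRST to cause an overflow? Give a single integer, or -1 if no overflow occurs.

Answer: -1

Derivation:
1. dequeue(): empty, no-op, size=0
2. enqueue(22): size=1
3. enqueue(54): size=2
4. enqueue(72): size=3
5. enqueue(82): size=4
6. enqueue(86): size=5
7. dequeue(): size=4
8. enqueue(98): size=5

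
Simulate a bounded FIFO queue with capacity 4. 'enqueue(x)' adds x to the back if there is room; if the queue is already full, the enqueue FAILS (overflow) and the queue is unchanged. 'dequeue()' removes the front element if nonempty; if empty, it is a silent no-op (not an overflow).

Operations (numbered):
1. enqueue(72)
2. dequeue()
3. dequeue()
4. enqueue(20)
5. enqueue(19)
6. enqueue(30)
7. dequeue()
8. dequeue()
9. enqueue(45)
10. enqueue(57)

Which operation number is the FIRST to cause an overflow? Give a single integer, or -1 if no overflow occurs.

Answer: -1

Derivation:
1. enqueue(72): size=1
2. dequeue(): size=0
3. dequeue(): empty, no-op, size=0
4. enqueue(20): size=1
5. enqueue(19): size=2
6. enqueue(30): size=3
7. dequeue(): size=2
8. dequeue(): size=1
9. enqueue(45): size=2
10. enqueue(57): size=3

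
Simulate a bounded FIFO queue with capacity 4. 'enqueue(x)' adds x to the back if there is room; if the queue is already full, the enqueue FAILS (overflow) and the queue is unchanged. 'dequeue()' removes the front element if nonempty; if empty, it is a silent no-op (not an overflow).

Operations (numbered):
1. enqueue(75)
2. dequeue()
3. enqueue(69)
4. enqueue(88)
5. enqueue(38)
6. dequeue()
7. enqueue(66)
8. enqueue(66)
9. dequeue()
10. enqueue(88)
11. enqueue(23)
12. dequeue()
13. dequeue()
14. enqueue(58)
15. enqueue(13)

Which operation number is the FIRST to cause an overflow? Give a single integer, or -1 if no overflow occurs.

1. enqueue(75): size=1
2. dequeue(): size=0
3. enqueue(69): size=1
4. enqueue(88): size=2
5. enqueue(38): size=3
6. dequeue(): size=2
7. enqueue(66): size=3
8. enqueue(66): size=4
9. dequeue(): size=3
10. enqueue(88): size=4
11. enqueue(23): size=4=cap → OVERFLOW (fail)
12. dequeue(): size=3
13. dequeue(): size=2
14. enqueue(58): size=3
15. enqueue(13): size=4

Answer: 11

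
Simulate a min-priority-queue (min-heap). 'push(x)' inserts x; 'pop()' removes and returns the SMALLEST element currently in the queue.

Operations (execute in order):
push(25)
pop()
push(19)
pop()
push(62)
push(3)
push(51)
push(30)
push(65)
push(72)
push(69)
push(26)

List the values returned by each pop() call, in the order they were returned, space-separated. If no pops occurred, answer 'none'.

push(25): heap contents = [25]
pop() → 25: heap contents = []
push(19): heap contents = [19]
pop() → 19: heap contents = []
push(62): heap contents = [62]
push(3): heap contents = [3, 62]
push(51): heap contents = [3, 51, 62]
push(30): heap contents = [3, 30, 51, 62]
push(65): heap contents = [3, 30, 51, 62, 65]
push(72): heap contents = [3, 30, 51, 62, 65, 72]
push(69): heap contents = [3, 30, 51, 62, 65, 69, 72]
push(26): heap contents = [3, 26, 30, 51, 62, 65, 69, 72]

Answer: 25 19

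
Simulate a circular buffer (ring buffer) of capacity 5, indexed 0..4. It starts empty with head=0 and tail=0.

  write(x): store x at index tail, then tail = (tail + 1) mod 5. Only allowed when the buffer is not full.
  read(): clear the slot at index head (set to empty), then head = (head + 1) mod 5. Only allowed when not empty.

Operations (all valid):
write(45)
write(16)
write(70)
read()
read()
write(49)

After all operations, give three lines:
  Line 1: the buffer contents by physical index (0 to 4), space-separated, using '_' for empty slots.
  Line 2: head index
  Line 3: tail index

Answer: _ _ 70 49 _
2
4

Derivation:
write(45): buf=[45 _ _ _ _], head=0, tail=1, size=1
write(16): buf=[45 16 _ _ _], head=0, tail=2, size=2
write(70): buf=[45 16 70 _ _], head=0, tail=3, size=3
read(): buf=[_ 16 70 _ _], head=1, tail=3, size=2
read(): buf=[_ _ 70 _ _], head=2, tail=3, size=1
write(49): buf=[_ _ 70 49 _], head=2, tail=4, size=2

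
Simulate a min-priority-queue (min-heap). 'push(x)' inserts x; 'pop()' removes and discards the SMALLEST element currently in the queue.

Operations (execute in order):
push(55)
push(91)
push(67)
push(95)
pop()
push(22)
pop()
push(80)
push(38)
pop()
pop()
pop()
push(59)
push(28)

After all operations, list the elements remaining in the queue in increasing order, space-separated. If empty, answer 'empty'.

push(55): heap contents = [55]
push(91): heap contents = [55, 91]
push(67): heap contents = [55, 67, 91]
push(95): heap contents = [55, 67, 91, 95]
pop() → 55: heap contents = [67, 91, 95]
push(22): heap contents = [22, 67, 91, 95]
pop() → 22: heap contents = [67, 91, 95]
push(80): heap contents = [67, 80, 91, 95]
push(38): heap contents = [38, 67, 80, 91, 95]
pop() → 38: heap contents = [67, 80, 91, 95]
pop() → 67: heap contents = [80, 91, 95]
pop() → 80: heap contents = [91, 95]
push(59): heap contents = [59, 91, 95]
push(28): heap contents = [28, 59, 91, 95]

Answer: 28 59 91 95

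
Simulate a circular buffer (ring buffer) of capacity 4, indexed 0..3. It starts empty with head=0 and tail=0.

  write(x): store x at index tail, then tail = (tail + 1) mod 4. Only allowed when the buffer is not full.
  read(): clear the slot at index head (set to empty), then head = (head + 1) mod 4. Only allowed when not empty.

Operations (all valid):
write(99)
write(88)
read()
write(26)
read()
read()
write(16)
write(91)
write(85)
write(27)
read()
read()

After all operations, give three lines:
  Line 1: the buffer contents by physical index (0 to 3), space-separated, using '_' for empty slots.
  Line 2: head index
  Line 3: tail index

write(99): buf=[99 _ _ _], head=0, tail=1, size=1
write(88): buf=[99 88 _ _], head=0, tail=2, size=2
read(): buf=[_ 88 _ _], head=1, tail=2, size=1
write(26): buf=[_ 88 26 _], head=1, tail=3, size=2
read(): buf=[_ _ 26 _], head=2, tail=3, size=1
read(): buf=[_ _ _ _], head=3, tail=3, size=0
write(16): buf=[_ _ _ 16], head=3, tail=0, size=1
write(91): buf=[91 _ _ 16], head=3, tail=1, size=2
write(85): buf=[91 85 _ 16], head=3, tail=2, size=3
write(27): buf=[91 85 27 16], head=3, tail=3, size=4
read(): buf=[91 85 27 _], head=0, tail=3, size=3
read(): buf=[_ 85 27 _], head=1, tail=3, size=2

Answer: _ 85 27 _
1
3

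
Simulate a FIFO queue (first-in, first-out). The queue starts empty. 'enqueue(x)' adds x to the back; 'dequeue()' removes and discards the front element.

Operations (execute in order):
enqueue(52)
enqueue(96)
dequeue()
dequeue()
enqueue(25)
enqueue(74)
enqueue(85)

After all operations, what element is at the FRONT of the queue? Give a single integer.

Answer: 25

Derivation:
enqueue(52): queue = [52]
enqueue(96): queue = [52, 96]
dequeue(): queue = [96]
dequeue(): queue = []
enqueue(25): queue = [25]
enqueue(74): queue = [25, 74]
enqueue(85): queue = [25, 74, 85]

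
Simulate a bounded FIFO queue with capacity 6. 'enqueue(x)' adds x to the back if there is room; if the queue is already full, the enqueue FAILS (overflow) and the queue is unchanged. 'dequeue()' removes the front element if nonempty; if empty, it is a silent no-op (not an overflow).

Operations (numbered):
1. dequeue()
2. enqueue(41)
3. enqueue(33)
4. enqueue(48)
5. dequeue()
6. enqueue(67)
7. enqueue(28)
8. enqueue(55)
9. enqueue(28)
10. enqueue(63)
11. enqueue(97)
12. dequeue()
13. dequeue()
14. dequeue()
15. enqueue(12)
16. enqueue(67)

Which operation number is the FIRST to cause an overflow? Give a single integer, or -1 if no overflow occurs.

Answer: 10

Derivation:
1. dequeue(): empty, no-op, size=0
2. enqueue(41): size=1
3. enqueue(33): size=2
4. enqueue(48): size=3
5. dequeue(): size=2
6. enqueue(67): size=3
7. enqueue(28): size=4
8. enqueue(55): size=5
9. enqueue(28): size=6
10. enqueue(63): size=6=cap → OVERFLOW (fail)
11. enqueue(97): size=6=cap → OVERFLOW (fail)
12. dequeue(): size=5
13. dequeue(): size=4
14. dequeue(): size=3
15. enqueue(12): size=4
16. enqueue(67): size=5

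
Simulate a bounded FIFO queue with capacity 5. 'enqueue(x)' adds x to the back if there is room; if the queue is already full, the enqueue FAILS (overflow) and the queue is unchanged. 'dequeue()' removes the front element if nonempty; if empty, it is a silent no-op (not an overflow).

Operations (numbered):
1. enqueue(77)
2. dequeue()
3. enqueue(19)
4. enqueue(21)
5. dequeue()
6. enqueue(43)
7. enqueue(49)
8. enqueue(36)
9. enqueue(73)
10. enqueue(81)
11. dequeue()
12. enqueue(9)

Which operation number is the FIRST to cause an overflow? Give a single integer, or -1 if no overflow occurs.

Answer: 10

Derivation:
1. enqueue(77): size=1
2. dequeue(): size=0
3. enqueue(19): size=1
4. enqueue(21): size=2
5. dequeue(): size=1
6. enqueue(43): size=2
7. enqueue(49): size=3
8. enqueue(36): size=4
9. enqueue(73): size=5
10. enqueue(81): size=5=cap → OVERFLOW (fail)
11. dequeue(): size=4
12. enqueue(9): size=5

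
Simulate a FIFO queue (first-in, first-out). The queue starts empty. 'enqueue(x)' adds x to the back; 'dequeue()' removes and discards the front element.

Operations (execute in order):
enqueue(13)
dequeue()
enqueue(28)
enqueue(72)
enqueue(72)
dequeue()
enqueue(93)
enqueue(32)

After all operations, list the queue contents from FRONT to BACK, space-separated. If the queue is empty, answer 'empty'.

Answer: 72 72 93 32

Derivation:
enqueue(13): [13]
dequeue(): []
enqueue(28): [28]
enqueue(72): [28, 72]
enqueue(72): [28, 72, 72]
dequeue(): [72, 72]
enqueue(93): [72, 72, 93]
enqueue(32): [72, 72, 93, 32]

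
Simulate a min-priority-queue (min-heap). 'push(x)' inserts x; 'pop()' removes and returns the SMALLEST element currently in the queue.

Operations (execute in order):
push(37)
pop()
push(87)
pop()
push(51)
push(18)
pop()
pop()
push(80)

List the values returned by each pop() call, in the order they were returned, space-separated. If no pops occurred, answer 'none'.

Answer: 37 87 18 51

Derivation:
push(37): heap contents = [37]
pop() → 37: heap contents = []
push(87): heap contents = [87]
pop() → 87: heap contents = []
push(51): heap contents = [51]
push(18): heap contents = [18, 51]
pop() → 18: heap contents = [51]
pop() → 51: heap contents = []
push(80): heap contents = [80]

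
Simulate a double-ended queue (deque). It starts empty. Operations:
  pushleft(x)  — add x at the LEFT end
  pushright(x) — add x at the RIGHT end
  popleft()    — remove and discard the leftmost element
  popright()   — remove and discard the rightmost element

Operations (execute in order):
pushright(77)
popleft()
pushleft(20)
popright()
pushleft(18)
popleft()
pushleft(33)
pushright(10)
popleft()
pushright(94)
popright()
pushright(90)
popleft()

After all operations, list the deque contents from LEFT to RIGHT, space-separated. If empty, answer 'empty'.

Answer: 90

Derivation:
pushright(77): [77]
popleft(): []
pushleft(20): [20]
popright(): []
pushleft(18): [18]
popleft(): []
pushleft(33): [33]
pushright(10): [33, 10]
popleft(): [10]
pushright(94): [10, 94]
popright(): [10]
pushright(90): [10, 90]
popleft(): [90]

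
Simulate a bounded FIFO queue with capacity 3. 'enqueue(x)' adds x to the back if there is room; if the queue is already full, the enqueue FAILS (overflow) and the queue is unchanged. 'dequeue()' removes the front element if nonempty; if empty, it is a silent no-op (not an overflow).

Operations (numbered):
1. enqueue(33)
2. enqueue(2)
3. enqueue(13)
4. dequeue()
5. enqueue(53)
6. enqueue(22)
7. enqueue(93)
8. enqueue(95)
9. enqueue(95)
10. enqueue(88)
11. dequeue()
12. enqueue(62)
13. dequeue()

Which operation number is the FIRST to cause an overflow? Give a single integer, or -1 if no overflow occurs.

Answer: 6

Derivation:
1. enqueue(33): size=1
2. enqueue(2): size=2
3. enqueue(13): size=3
4. dequeue(): size=2
5. enqueue(53): size=3
6. enqueue(22): size=3=cap → OVERFLOW (fail)
7. enqueue(93): size=3=cap → OVERFLOW (fail)
8. enqueue(95): size=3=cap → OVERFLOW (fail)
9. enqueue(95): size=3=cap → OVERFLOW (fail)
10. enqueue(88): size=3=cap → OVERFLOW (fail)
11. dequeue(): size=2
12. enqueue(62): size=3
13. dequeue(): size=2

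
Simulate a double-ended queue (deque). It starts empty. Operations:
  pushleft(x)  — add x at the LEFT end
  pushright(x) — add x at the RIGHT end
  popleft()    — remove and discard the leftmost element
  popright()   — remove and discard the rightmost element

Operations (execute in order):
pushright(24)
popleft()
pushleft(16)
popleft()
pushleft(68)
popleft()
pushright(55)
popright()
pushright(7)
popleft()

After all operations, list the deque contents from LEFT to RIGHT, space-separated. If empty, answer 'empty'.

Answer: empty

Derivation:
pushright(24): [24]
popleft(): []
pushleft(16): [16]
popleft(): []
pushleft(68): [68]
popleft(): []
pushright(55): [55]
popright(): []
pushright(7): [7]
popleft(): []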